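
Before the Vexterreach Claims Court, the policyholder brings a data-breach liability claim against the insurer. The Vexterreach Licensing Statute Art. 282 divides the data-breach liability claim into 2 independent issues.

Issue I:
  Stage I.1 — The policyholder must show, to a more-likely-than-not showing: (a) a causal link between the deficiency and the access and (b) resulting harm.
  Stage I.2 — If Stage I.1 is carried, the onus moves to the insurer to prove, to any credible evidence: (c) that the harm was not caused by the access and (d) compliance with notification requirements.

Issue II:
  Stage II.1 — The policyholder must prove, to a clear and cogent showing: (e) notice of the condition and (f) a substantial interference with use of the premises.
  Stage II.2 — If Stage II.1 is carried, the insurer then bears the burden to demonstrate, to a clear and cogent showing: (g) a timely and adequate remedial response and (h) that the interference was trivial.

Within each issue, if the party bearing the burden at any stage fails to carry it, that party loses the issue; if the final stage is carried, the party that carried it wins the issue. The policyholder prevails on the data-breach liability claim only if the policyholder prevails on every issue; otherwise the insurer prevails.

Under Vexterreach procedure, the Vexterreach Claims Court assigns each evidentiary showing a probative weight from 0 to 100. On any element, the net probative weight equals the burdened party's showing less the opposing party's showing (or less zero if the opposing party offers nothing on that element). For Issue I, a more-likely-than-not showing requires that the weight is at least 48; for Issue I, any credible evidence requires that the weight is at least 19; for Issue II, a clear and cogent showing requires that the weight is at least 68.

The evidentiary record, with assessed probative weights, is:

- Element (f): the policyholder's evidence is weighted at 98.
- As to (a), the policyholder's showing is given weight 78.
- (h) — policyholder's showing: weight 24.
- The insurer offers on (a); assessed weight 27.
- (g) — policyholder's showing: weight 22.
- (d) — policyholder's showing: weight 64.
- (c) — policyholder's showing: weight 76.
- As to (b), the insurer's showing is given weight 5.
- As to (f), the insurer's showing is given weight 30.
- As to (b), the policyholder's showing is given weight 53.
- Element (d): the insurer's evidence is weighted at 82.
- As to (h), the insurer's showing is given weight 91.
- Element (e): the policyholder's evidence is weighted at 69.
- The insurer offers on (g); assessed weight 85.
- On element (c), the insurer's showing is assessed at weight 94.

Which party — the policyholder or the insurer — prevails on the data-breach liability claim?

— Issue I —
At Stage I.1 the policyholder must meet a more-likely-than-not showing (weight is at least 48): on (a) the weight is 78 less the opposing 27 gives net 51, which does reach 48, so (a) meets the standard; on (b) the weight is 53 less the opposing 5 gives net 48, which does reach 48, so (b) meets the standard.
  Stage I.1 carried; the burden shifts to the insurer.
At Stage I.2 the insurer must meet any credible evidence (weight is at least 19): on (c) the weight is 94 less the opposing 76 gives net 18, which does not reach 19, so (c) does not meet the standard; on (d) the weight is 82 less the opposing 64 gives net 18, < 19, so (d) does not meet the standard.
  Not every element is met, so the insurer fails to carry Stage I.2.
The analysis ends at Stage I.2; the policyholder prevails on this issue.
— Issue II —
Stage II.1 — burden on policyholder; standard: a clear and cogent showing (weight is at least 68).
    (e): 69 ≥ 68 [met]
    (f): 98 − 30 = 68 ≥ 68 [met]
  The policyholder carries Stage II.1; the insurer now bears the burden.
Stage II.2 — burden on insurer; standard: a clear and cogent showing (weight is at least 68).
    (g): 85 − 22 = 63 < 68 [not met]
    (h): 91 − 24 = 67 < 68 [not met]
  The insurer does not carry Stage II.2.
The analysis ends at Stage II.2; the policyholder prevails on this issue.
Per-issue: Issue I → policyholder; Issue II → policyholder. The policyholder must prevail on every issue; overall, the policyholder prevails.

policyholder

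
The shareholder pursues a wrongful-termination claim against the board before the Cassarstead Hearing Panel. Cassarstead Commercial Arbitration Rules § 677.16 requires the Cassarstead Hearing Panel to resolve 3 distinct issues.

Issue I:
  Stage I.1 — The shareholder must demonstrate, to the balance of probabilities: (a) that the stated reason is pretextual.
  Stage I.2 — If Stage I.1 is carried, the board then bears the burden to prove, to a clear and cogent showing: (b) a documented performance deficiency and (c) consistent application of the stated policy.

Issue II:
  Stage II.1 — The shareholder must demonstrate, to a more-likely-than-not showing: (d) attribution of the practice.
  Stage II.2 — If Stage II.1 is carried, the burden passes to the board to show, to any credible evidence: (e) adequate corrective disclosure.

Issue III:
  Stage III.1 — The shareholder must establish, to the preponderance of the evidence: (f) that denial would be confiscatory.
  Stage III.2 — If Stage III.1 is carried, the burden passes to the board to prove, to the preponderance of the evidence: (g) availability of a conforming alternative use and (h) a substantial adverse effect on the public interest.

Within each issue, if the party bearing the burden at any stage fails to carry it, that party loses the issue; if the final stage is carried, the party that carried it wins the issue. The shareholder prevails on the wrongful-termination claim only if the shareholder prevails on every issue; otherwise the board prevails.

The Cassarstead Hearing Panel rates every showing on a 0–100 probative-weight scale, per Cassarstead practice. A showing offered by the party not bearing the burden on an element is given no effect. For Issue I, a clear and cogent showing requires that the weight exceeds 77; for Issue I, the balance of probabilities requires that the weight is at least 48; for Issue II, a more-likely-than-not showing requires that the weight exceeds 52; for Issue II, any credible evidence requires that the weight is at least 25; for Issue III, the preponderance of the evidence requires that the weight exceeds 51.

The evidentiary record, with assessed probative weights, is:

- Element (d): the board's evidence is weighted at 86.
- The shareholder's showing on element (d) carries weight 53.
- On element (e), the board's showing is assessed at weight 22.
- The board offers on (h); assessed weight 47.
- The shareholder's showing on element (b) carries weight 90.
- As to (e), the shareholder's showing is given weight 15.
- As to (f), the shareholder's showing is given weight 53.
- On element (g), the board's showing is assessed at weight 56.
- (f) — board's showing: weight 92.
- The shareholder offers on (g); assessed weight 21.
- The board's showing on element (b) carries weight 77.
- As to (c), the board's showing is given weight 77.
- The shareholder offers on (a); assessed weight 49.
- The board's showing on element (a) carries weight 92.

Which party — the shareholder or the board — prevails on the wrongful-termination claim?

shareholder

— Issue I —
Stage I.1 (shareholder, the balance of probabilities, weight is at least 48): (a) 49 (board's 92 disregarded) ≥ 48 — meets.
  All elements met. The burden passes to the board.
Stage I.2 (board, a clear and cogent showing, weight exceeds 77): (b) 77 (shareholder's 90 disregarded) ≤ 77 — fails; (c) 77 ≤ 77 — fails.
  The board does not carry Stage I.2.
The analysis ends at Stage I.2; the shareholder prevails on this issue.
— Issue II —
Stage II.1 — burden on shareholder; standard: a more-likely-than-not showing (weight exceeds 52).
    (d): 53 (board's 86 disregarded) > 52 [met]
  Stage II.1 carried; the burden shifts to the board.
Stage II.2 — burden on board; standard: any credible evidence (weight is at least 25).
    (e): 22 (shareholder's 15 disregarded) < 25 [not met]
  The board does not carry Stage II.2.
The analysis ends at Stage II.2; the shareholder prevails on this issue.
— Issue III —
Stage III.1 (shareholder, the preponderance of the evidence, weight exceeds 51): (f) 53 (board's 92 disregarded) > 51 — meets.
  The shareholder carries Stage III.1; the board now bears the burden.
Stage III.2 (board, the preponderance of the evidence, weight exceeds 51): (g) 56 (shareholder's 21 disregarded) > 51 — meets; (h) 47 ≤ 51 — fails.
  The board does not carry Stage III.2.
So the shareholder prevails on this issue.
Per-issue: Issue I → shareholder; Issue II → shareholder; Issue III → shareholder. The shareholder must prevail on every issue; overall, the shareholder prevails.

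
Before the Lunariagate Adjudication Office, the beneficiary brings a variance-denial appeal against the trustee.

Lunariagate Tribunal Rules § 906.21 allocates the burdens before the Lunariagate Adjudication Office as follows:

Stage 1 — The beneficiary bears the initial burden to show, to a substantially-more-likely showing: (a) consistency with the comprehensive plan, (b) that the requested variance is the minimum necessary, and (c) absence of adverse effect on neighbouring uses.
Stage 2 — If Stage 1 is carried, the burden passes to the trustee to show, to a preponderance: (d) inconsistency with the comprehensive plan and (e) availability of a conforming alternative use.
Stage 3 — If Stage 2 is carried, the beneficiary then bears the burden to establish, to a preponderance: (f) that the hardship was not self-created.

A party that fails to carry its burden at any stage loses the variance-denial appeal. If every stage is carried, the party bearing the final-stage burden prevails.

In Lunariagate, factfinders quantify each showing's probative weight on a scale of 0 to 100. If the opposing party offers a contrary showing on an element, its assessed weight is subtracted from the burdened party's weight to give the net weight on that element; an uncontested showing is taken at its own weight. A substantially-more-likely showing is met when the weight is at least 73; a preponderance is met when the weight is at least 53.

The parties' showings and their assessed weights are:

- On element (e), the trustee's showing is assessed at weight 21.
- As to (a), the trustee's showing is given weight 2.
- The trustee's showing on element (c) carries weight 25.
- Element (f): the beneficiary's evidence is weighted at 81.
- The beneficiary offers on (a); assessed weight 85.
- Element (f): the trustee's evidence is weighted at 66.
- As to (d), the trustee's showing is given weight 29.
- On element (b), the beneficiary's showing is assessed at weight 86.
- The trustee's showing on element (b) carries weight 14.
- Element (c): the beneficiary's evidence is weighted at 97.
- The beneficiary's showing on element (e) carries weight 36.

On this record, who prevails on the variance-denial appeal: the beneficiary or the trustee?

trustee

Stage 1 — burden on beneficiary; standard: a substantially-more-likely showing (weight is at least 73).
    (a): 85 − 2 = 83 ≥ 73 [met]
    (b): 86 − 14 = 72 < 73 [not met]
    (c): 97 − 25 = 72 < 73 [not met]
  The beneficiary does not carry Stage 1.
The analysis ends at Stage 1; the trustee prevails.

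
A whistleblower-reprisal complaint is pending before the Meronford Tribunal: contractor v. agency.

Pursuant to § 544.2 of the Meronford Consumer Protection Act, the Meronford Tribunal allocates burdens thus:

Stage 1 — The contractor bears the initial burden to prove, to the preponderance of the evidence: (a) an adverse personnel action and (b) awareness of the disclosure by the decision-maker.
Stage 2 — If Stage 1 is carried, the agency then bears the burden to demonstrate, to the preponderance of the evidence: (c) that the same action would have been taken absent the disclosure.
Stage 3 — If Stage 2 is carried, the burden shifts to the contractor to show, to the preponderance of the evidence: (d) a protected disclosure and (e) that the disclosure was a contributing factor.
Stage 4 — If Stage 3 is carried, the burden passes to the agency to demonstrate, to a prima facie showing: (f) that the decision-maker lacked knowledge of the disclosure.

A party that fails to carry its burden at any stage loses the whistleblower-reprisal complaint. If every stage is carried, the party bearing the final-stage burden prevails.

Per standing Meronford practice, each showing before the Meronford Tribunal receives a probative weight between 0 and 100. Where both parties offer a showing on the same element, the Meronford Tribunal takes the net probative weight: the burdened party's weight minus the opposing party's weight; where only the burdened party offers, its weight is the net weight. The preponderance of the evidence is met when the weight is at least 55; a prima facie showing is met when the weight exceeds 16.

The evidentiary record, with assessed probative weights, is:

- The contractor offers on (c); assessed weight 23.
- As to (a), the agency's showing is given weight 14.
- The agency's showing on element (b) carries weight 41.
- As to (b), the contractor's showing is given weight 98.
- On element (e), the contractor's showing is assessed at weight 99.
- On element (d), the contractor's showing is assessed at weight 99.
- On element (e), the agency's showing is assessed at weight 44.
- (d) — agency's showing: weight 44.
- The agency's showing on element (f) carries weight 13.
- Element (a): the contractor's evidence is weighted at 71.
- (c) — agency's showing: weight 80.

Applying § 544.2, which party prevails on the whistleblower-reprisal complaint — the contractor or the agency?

Stage 1 — burden on contractor; standard: the preponderance of the evidence (weight is at least 55).
    (a): 71 − 14 = 57 ≥ 55 [met]
    (b): 98 − 41 = 57 ≥ 55 [met]
  Stage 1 carried; the burden shifts to the agency.
Stage 2 — burden on agency; standard: the preponderance of the evidence (weight is at least 55).
    (c): 80 − 23 = 57 ≥ 55 [met]
  All elements met. The burden passes to the contractor.
Stage 3 — burden on contractor; standard: the preponderance of the evidence (weight is at least 55).
    (d): 99 − 44 = 55 ≥ 55 [met]
    (e): 99 − 44 = 55 ≥ 55 [met]
  All elements met. The burden passes to the agency.
Stage 4 — burden on agency; standard: a prima facie showing (weight exceeds 16).
    (f): 13 ≤ 16 [not met]
  Not every element is met, so the agency fails to carry Stage 4.
The analysis ends at Stage 4; the contractor prevails.

contractor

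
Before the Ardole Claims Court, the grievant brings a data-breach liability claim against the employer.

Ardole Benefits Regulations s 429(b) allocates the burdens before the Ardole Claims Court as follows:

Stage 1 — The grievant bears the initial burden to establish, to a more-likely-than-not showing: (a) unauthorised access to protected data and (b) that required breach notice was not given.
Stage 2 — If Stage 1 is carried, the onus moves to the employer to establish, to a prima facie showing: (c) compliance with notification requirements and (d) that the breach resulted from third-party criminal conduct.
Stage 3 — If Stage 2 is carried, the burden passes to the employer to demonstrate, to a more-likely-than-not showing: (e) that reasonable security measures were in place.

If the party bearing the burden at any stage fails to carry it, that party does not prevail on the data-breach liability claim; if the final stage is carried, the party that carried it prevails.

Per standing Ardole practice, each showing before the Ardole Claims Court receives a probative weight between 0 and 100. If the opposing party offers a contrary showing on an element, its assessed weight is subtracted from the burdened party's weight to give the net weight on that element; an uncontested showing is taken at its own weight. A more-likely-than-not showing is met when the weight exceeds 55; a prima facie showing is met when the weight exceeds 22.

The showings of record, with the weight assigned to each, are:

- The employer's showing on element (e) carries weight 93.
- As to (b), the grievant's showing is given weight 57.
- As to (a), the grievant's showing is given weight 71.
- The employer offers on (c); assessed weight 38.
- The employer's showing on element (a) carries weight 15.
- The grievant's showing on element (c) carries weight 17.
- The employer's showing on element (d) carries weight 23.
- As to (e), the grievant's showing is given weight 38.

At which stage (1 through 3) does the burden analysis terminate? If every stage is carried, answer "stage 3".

Stage 1 (grievant, a more-likely-than-not showing, weight exceeds 55): (a) net 71−15=56 > 55 — meets; (b) 57 > 55 — meets.
  The grievant carries Stage 1; the employer now bears the burden.
Stage 2 (employer, a prima facie showing, weight exceeds 22): (c) net 38−17=21 ≤ 22 — fails; (d) 23 > 22 — meets.
  Stage 2 not carried; the employer fails its burden.
The grievant prevails.

stage 2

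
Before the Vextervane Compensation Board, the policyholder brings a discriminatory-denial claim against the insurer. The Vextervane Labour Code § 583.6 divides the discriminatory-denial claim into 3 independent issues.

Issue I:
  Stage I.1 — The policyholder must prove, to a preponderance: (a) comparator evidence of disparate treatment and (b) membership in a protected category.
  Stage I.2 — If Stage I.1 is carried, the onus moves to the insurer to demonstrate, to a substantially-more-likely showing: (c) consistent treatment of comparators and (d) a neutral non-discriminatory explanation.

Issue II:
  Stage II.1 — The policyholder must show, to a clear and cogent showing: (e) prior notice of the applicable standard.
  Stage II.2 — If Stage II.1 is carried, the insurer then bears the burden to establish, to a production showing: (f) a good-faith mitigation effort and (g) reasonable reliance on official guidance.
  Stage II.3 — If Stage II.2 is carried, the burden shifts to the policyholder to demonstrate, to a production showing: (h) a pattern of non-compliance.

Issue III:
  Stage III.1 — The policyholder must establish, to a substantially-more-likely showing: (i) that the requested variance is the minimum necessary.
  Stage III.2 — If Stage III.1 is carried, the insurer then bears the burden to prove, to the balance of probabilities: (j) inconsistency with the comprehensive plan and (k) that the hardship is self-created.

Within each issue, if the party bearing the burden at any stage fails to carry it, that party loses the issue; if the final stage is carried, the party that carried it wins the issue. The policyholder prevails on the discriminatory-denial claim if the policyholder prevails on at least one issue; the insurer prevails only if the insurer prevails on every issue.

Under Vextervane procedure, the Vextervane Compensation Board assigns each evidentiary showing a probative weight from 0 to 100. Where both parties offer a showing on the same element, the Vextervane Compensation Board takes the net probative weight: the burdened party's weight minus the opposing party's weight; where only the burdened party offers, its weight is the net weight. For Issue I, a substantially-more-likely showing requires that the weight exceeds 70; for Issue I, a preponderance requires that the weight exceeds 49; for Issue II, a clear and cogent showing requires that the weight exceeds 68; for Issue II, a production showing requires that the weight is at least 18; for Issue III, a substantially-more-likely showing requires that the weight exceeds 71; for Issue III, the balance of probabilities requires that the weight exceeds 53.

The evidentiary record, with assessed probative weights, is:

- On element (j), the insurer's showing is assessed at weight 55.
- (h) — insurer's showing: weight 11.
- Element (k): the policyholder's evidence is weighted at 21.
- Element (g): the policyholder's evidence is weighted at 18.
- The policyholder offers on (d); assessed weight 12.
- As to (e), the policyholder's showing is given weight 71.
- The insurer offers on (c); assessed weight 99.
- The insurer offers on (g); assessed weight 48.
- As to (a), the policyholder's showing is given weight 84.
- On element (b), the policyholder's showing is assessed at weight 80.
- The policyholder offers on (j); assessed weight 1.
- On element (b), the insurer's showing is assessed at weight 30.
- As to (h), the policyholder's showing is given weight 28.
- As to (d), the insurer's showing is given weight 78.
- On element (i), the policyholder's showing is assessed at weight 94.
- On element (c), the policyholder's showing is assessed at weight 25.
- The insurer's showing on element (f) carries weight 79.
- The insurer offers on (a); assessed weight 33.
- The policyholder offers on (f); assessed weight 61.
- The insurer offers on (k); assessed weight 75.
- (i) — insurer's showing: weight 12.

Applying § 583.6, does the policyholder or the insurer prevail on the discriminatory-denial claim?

policyholder

— Issue I —
At Stage I.1 the policyholder must meet a preponderance (weight exceeds 49): on (a) the weight is 84 less the opposing 33 gives net 51, which does exceed 49, so (a) meets the standard; on (b) the weight is 80 less the opposing 30 gives net 50, which does exceed 49, so (b) meets the standard.
  Stage I.1 is satisfied; the onus moves to the insurer.
At Stage I.2 the insurer must meet a substantially-more-likely showing (weight exceeds 70): on (c) the weight is 99 less the opposing 25 gives net 74, which does exceed 70, so (c) meets the standard; on (d) the weight is 78 less the opposing 12 gives net 66, which does not exceed 70, so (d) does not meet the standard.
  Not every element is met, so the insurer fails to carry Stage I.2.
The analysis ends at Stage I.2; the policyholder prevails on this issue.
— Issue II —
Stage II.1 — burden on policyholder; standard: a clear and cogent showing (weight exceeds 68).
    (e): 71 > 68 [met]
  Stage II.1 is satisfied; the onus moves to the insurer.
Stage II.2 — burden on insurer; standard: a production showing (weight is at least 18).
    (f): 79 − 61 = 18 ≥ 18 [met]
    (g): 48 − 18 = 30 ≥ 18 [met]
  The insurer carries Stage II.2; the policyholder now bears the burden.
Stage II.3 — burden on policyholder; standard: a production showing (weight is at least 18).
    (h): 28 − 11 = 17 < 18 [not met]
  Not every element is met, so the policyholder fails to carry Stage II.3.
So the insurer prevails on this issue.
— Issue III —
Stage III.1 — burden on policyholder; standard: a substantially-more-likely showing (weight exceeds 71).
    (i): 94 − 12 = 82 > 71 [met]
  All elements met. The burden passes to the insurer.
Stage III.2 — burden on insurer; standard: the balance of probabilities (weight exceeds 53).
    (j): 55 − 1 = 54 > 53 [met]
    (k): 75 − 21 = 54 > 53 [met]
  All elements met at the final stage.
Every stage carried; the insurer prevails on this issue.
Per-issue: Issue I → policyholder; Issue II → insurer; Issue III → insurer. The policyholder must prevail on at least one issue; overall, the policyholder prevails.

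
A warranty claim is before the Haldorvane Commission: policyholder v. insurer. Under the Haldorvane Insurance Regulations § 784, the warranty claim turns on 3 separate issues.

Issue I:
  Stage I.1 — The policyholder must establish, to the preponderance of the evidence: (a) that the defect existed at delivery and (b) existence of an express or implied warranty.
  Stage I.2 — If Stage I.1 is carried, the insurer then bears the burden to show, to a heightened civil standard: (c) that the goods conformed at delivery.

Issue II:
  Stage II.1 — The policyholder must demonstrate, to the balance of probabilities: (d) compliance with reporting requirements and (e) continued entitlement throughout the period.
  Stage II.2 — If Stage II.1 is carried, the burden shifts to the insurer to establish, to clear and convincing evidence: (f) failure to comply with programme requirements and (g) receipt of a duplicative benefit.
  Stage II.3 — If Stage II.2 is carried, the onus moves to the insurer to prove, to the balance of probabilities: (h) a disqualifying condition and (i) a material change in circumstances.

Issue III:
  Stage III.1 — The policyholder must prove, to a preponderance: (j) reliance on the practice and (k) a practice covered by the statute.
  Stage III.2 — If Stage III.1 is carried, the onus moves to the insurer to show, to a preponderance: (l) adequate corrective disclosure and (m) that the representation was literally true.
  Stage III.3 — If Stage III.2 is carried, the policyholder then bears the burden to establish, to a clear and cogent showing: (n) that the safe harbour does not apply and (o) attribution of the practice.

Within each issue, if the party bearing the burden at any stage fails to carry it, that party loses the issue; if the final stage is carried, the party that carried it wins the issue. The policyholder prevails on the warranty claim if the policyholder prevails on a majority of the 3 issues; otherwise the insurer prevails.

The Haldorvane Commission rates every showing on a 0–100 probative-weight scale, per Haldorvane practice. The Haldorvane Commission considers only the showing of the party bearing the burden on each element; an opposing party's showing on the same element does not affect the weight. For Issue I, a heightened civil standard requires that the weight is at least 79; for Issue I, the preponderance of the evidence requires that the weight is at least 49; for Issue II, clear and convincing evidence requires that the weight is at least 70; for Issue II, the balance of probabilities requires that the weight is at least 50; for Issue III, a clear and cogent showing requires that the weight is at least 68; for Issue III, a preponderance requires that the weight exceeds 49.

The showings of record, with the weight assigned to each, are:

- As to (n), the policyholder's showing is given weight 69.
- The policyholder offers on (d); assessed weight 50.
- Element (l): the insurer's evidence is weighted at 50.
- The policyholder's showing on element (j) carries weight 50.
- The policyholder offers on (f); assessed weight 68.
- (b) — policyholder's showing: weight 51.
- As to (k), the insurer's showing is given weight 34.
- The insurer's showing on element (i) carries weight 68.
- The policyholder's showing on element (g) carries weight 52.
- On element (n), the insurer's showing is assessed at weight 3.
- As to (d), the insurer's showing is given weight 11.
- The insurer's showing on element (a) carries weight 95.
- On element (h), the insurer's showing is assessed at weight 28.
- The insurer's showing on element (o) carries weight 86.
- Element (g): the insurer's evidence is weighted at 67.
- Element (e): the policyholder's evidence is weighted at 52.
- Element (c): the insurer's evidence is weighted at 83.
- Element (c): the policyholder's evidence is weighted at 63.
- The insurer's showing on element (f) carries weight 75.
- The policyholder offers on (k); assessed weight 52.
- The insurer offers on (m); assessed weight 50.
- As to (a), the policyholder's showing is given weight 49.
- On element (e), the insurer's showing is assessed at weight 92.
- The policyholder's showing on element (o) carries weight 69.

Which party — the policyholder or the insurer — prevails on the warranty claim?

— Issue I —
Stage I.1 — burden on policyholder; standard: the preponderance of the evidence (weight is at least 49).
    (a): 49 (insurer's 95 disregarded) ≥ 49 [met]
    (b): 51 ≥ 49 [met]
  All elements met. The burden passes to the insurer.
Stage I.2 — burden on insurer; standard: a heightened civil standard (weight is at least 79).
    (c): 83 (policyholder's 63 disregarded) ≥ 79 [met]
  All elements met at the final stage.
With every stage satisfied, the insurer prevails on this issue.
— Issue II —
Stage II.1 (policyholder, the balance of probabilities, weight is at least 50): (d) 50 (insurer's 11 disregarded) ≥ 50 — meets; (e) 52 (insurer's 92 disregarded) ≥ 50 — meets.
  Stage II.1 carried; the burden shifts to the insurer.
Stage II.2 (insurer, clear and convincing evidence, weight is at least 70): (f) 75 (policyholder's 68 disregarded) ≥ 70 — meets; (g) 67 (policyholder's 52 disregarded) < 70 — fails.
  The insurer does not carry Stage II.2.
So the policyholder prevails on this issue.
— Issue III —
Stage III.1 — burden on policyholder; standard: a preponderance (weight exceeds 49).
    (j): 50 > 49 [met]
    (k): 52 (insurer's 34 disregarded) > 49 [met]
  All elements met. The burden passes to the insurer.
Stage III.2 — burden on insurer; standard: a preponderance (weight exceeds 49).
    (l): 50 > 49 [met]
    (m): 50 > 49 [met]
  All elements met. The burden passes to the policyholder.
Stage III.3 — burden on policyholder; standard: a clear and cogent showing (weight is at least 68).
    (n): 69 (insurer's 3 disregarded) ≥ 68 [met]
    (o): 69 (insurer's 86 disregarded) ≥ 68 [met]
  Stage III.3 carried; the final stage is satisfied.
Every stage carried; the policyholder prevails on this issue.
Per-issue: Issue I → insurer; Issue II → policyholder; Issue III → policyholder. The policyholder must prevail on a majority of issues; overall, the policyholder prevails.

policyholder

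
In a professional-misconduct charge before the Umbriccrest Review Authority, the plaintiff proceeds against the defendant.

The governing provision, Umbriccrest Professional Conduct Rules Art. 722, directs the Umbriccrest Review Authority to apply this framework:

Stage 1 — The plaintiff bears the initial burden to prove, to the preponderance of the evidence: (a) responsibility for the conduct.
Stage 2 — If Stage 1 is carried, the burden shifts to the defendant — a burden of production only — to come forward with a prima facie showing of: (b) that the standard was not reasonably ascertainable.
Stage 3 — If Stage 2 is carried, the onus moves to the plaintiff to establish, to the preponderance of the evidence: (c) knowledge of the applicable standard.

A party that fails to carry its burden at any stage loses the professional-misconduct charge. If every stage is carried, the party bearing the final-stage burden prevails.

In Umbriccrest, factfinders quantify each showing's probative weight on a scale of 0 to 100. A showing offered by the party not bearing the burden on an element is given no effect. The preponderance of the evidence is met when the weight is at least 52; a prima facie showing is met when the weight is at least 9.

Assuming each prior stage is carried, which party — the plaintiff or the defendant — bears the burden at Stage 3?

Stage 3's rule assigns the burden to the plaintiff (to the preponderance of the evidence).

plaintiff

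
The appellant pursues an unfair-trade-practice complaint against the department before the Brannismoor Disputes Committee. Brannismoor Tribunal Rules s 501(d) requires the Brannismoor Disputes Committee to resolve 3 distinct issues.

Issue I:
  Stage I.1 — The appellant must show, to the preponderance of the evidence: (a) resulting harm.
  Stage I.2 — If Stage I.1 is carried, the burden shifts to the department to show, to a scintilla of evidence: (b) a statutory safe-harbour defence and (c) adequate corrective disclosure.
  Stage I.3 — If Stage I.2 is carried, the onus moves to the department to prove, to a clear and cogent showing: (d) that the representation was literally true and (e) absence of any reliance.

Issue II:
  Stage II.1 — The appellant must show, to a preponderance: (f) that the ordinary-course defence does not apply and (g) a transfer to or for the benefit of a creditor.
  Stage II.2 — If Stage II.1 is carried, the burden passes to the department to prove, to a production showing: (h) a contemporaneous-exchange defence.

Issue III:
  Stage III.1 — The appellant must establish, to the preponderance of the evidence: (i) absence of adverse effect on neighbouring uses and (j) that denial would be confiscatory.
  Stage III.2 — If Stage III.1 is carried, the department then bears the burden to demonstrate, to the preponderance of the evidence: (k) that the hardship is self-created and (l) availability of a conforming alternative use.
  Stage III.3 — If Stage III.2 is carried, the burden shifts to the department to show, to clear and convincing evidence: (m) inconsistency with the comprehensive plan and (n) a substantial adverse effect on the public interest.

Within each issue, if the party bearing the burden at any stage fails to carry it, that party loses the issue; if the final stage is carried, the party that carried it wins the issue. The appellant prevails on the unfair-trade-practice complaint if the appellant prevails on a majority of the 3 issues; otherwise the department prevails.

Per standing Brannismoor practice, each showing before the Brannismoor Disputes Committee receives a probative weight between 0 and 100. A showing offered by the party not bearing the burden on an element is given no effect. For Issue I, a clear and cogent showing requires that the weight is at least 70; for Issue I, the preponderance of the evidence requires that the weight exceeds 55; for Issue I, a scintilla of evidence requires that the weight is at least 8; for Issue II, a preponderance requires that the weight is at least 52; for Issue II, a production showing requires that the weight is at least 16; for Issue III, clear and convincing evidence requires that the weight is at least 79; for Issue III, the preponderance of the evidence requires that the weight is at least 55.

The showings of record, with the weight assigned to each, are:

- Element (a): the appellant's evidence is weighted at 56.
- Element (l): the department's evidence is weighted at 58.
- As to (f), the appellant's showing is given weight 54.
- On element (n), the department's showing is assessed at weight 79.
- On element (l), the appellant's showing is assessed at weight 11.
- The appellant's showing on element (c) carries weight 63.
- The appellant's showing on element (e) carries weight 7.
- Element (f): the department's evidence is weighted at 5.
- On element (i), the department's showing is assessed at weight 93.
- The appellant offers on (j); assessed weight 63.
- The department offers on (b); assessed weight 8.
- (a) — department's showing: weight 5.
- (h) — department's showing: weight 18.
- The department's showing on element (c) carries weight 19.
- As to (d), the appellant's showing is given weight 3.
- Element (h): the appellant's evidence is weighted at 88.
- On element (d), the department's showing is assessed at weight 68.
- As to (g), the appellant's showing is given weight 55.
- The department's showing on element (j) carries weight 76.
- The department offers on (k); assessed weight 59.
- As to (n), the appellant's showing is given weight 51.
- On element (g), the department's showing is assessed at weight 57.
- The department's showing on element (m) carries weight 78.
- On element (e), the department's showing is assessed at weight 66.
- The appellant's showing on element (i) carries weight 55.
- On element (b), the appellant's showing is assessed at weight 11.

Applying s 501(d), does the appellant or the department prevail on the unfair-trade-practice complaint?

— Issue I —
Stage I.1 — burden on appellant; standard: the preponderance of the evidence (weight exceeds 55).
    (a): 56 (department's 5 disregarded) > 55 [met]
  All elements met. The burden passes to the department.
Stage I.2 — burden on department; standard: a scintilla of evidence (weight is at least 8).
    (b): 8 (appellant's 11 disregarded) ≥ 8 [met]
    (c): 19 (appellant's 63 disregarded) ≥ 8 [met]
  Stage I.2 is satisfied; the department continues to bear the burden.
Stage I.3 — burden on department; standard: a clear and cogent showing (weight is at least 70).
    (d): 68 (appellant's 3 disregarded) < 70 [not met]
    (e): 66 (appellant's 7 disregarded) < 70 [not met]
  Not every element is met, so the department fails to carry Stage I.3.
The appellant prevails on this issue.
— Issue II —
Stage II.1 — burden on appellant; standard: a preponderance (weight is at least 52).
    (f): 54 (department's 5 disregarded) ≥ 52 [met]
    (g): 55 (department's 57 disregarded) ≥ 52 [met]
  The appellant carries Stage II.1; the department now bears the burden.
Stage II.2 — burden on department; standard: a production showing (weight is at least 16).
    (h): 18 (appellant's 88 disregarded) ≥ 16 [met]
  Stage II.2 carried; the final stage is satisfied.
All stages carried — the department prevails on this issue.
— Issue III —
Stage III.1 (appellant, the preponderance of the evidence, weight is at least 55): (i) 55 (department's 93 disregarded) ≥ 55 — meets; (j) 63 (department's 76 disregarded) ≥ 55 — meets.
  The appellant carries Stage III.1; the department now bears the burden.
Stage III.2 (department, the preponderance of the evidence, weight is at least 55): (k) 59 ≥ 55 — meets; (l) 58 (appellant's 11 disregarded) ≥ 55 — meets.
  All elements met. The department retains the burden for Stage III.3.
Stage III.3 (department, clear and convincing evidence, weight is at least 79): (m) 78 < 79 — fails; (n) 79 (appellant's 51 disregarded) ≥ 79 — meets.
  The department does not carry Stage III.3.
The appellant prevails on this issue.
Per-issue: Issue I → appellant; Issue II → department; Issue III → appellant. The appellant must prevail on a majority of issues; overall, the appellant prevails.

appellant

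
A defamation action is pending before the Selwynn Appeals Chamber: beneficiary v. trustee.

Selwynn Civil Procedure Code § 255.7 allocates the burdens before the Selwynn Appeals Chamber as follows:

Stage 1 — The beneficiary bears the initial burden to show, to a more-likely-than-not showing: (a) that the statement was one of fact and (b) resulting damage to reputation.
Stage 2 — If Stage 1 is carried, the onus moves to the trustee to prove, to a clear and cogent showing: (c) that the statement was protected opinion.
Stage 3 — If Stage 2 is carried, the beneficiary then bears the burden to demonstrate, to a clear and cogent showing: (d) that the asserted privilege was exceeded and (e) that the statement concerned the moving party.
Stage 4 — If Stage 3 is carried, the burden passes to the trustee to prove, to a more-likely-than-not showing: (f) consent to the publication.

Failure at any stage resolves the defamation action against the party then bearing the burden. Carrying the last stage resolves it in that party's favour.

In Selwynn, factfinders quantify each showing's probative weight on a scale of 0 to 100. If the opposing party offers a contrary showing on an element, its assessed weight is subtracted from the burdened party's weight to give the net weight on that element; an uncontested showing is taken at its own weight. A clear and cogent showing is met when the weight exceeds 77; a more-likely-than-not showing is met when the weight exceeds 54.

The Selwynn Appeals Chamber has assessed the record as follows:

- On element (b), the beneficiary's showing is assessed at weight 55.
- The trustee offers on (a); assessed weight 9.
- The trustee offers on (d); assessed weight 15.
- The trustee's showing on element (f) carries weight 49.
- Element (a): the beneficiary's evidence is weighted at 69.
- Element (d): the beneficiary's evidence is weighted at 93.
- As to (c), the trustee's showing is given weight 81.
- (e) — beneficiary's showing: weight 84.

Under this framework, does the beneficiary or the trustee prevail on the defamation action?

At Stage 1 the beneficiary must meet a more-likely-than-not showing (weight exceeds 54): on (a) the weight is 69 less the opposing 9 gives net 60, > 54, so (a) meets the standard; on (b) the weight is 55, > 54, so (b) meets the standard.
  Stage 1 is satisfied; the onus moves to the trustee.
At Stage 2 the trustee must meet a clear and cogent showing (weight exceeds 77): on (c) the weight is 81, > 77, so (c) meets the standard.
  Stage 2 is satisfied; the onus moves to the beneficiary.
At Stage 3 the beneficiary must meet a clear and cogent showing (weight exceeds 77): on (d) the weight is 93 less the opposing 15 gives net 78, > 77, so (d) meets the standard; on (e) the weight is 84, which does exceed 77, so (e) meets the standard.
  All elements met. The burden passes to the trustee.
At Stage 4 the trustee must meet a more-likely-than-not showing (weight exceeds 54): on (f) the weight is 49, which does not exceed 54, so (f) does not meet the standard.
  Stage 4 not carried; the trustee fails its burden.
The beneficiary prevails.

beneficiary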